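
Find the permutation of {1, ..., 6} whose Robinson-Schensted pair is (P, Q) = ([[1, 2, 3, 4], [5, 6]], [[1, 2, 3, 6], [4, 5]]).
1 5 6 2 3 4

Reverse RSK: for i = n, n-1, ..., 1, locate i in Q, remove the corresponding corner cell from P, and reverse-bump its entry up through P; the value ejected from row 1 is w(i).

So w = 1 5 6 2 3 4.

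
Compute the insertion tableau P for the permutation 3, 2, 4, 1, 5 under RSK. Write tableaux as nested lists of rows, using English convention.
Insert 3: appended to row 1. P = [[3]].
Insert 2: 2 bumps 3 from row 1; 3 starts row 2. P = [[2], [3]].
Insert 4: appended to row 1. P = [[2, 4], [3]].
Insert 1: 1 bumps 2 from row 1; 2 bumps 3 from row 2; 3 starts row 3. P = [[1, 4], [2], [3]].
Insert 5: appended to row 1. P = [[1, 4, 5], [2], [3]].

So P = [[1, 4, 5], [2], [3]].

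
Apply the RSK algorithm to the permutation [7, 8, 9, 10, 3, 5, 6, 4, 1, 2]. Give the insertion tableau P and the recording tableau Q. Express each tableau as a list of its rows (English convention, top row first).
P = [[1, 2, 6, 10], [3, 4, 9], [5, 8], [7]], Q = [[1, 2, 3, 4], [5, 6, 7], [8, 10], [9]]

Insert each entry of the permutation into P by Schensted row insertion, recording in Q the position of each new cell.

Insert 7: appended to row 1. P = [[7]], Q = [[1]].
Insert 8: appended to row 1. P = [[7, 8]], Q = [[1, 2]].
Insert 9: appended to row 1. P = [[7, 8, 9]], Q = [[1, 2, 3]].
Insert 10: appended to row 1. P = [[7, 8, 9, 10]], Q = [[1, 2, 3, 4]].
Insert 3: 3 bumps 7 from row 1; 7 starts row 2. P = [[3, 8, 9, 10], [7]], Q = [[1, 2, 3, 4], [5]].
Insert 5: 5 bumps 8 from row 1; 8 appends to row 2. P = [[3, 5, 9, 10], [7, 8]], Q = [[1, 2, 3, 4], [5, 6]].
Insert 6: 6 bumps 9 from row 1; 9 appends to row 2. P = [[3, 5, 6, 10], [7, 8, 9]], Q = [[1, 2, 3, 4], [5, 6, 7]].
Insert 4: 4 bumps 5 from row 1; 5 bumps 7 from row 2; 7 starts row 3. P = [[3, 4, 6, 10], [5, 8, 9], [7]], Q = [[1, 2, 3, 4], [5, 6, 7], [8]].
Insert 1: 1 bumps 3 from row 1; 3 bumps 5 from row 2; 5 bumps 7 from row 3; 7 starts row 4. P = [[1, 4, 6, 10], [3, 8, 9], [5], [7]], Q = [[1, 2, 3, 4], [5, 6, 7], [8], [9]].
Insert 2: 2 bumps 4 from row 1; 4 bumps 8 from row 2; 8 appends to row 3. P = [[1, 2, 6, 10], [3, 4, 9], [5, 8], [7]], Q = [[1, 2, 3, 4], [5, 6, 7], [8, 10], [9]].

So P = [[1, 2, 6, 10], [3, 4, 9], [5, 8], [7]], Q = [[1, 2, 3, 4], [5, 6, 7], [8, 10], [9]].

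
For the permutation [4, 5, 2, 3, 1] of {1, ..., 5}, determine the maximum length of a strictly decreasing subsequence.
3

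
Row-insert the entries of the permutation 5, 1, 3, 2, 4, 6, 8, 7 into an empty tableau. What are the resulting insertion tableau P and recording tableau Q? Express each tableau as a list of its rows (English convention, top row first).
Insert each entry of the permutation into P by Schensted row insertion, recording in Q the position of each new cell.

Insert 5: appended to row 1. P = [[5]].
Insert 1: 1 bumps 5 from row 1; 5 starts row 2. P = [[1], [5]].
Insert 3: appended to row 1. P = [[1, 3], [5]].
Insert 2: 2 bumps 3 from row 1; 3 bumps 5 from row 2; 5 starts row 3. P = [[1, 2], [3], [5]].
Insert 4: appended to row 1. P = [[1, 2, 4], [3], [5]].
Insert 6: appended to row 1. P = [[1, 2, 4, 6], [3], [5]].
Insert 8: appended to row 1. P = [[1, 2, 4, 6, 8], [3], [5]].
Insert 7: 7 bumps 8 from row 1; 8 appends to row 2. P = [[1, 2, 4, 6, 7], [3, 8], [5]].

So P = [[1, 2, 4, 6, 7], [3, 8], [5]], Q = [[1, 3, 5, 6, 7], [2, 8], [4]].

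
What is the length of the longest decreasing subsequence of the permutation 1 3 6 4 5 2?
3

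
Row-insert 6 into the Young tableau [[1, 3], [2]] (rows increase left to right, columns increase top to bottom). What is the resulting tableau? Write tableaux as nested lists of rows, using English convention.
[[1, 3, 6], [2]]

6 is larger than every entry of row 1, so it is appended to row 1. The new tableau is [[1, 3, 6], [2]].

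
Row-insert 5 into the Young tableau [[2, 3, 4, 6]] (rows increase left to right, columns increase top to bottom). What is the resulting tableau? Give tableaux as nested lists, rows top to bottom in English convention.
In row 1, 5 replaces 6 (the leftmost entry greater than 5); 6 is bumped to row 2. 6 starts a new row 2. The new tableau is [[2, 3, 4, 5], [6]].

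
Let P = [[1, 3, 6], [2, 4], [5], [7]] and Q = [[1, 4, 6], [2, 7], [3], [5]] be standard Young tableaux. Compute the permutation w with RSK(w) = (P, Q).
Reverse the RSK construction: for i from n down to 1, find the cell of Q containing i, remove the entry at that cell from P, and reverse-bump it up through P; the value ejected from row 1 is w(i).

Step i=7: Q has 7 at row 2, column 2; remove 4 from row 2 of P and reverse-bump: 4 enters row 1 and ejects 3. So w(7) = 3. P is now [[1, 4, 6], [2], [5], [7]].
Step i=6: Q has 6 at row 1, column 3; remove that cell from P, ejecting 6. So w(6) = 6. P is now [[1, 4], [2], [5], [7]].
Step i=5: Q has 5 at row 4, column 1; remove 7 from row 4 of P and reverse-bump: 7 enters row 3 and ejects 5; 5 enters row 2 and ejects 2; 2 enters row 1 and ejects 1. So w(5) = 1. P is now [[2, 4], [5], [7]].
Step i=4: Q has 4 at row 1, column 2; remove that cell from P, ejecting 4. So w(4) = 4. P is now [[2], [5], [7]].
Step i=3: Q has 3 at row 3, column 1; remove 7 from row 3 of P and reverse-bump: 7 enters row 2 and ejects 5; 5 enters row 1 and ejects 2. So w(3) = 2. P is now [[5], [7]].
Step i=2: Q has 2 at row 2, column 1; remove 7 from row 2 of P and reverse-bump: 7 enters row 1 and ejects 5. So w(2) = 5. P is now [[7]].
Step i=1: Q has 1 at row 1, column 1; remove that cell from P, ejecting 7. So w(1) = 7. P is now [].

So w = 7 5 2 4 1 6 3.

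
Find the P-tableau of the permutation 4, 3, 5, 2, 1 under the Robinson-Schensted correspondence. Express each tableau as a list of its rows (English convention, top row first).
P = [[1, 5], [2], [3], [4]]

Insert 4: appended to row 1. P = [[4]].
Insert 3: 3 bumps 4 from row 1; 4 starts row 2. P = [[3], [4]].
Insert 5: appended to row 1. P = [[3, 5], [4]].
Insert 2: 2 bumps 3 from row 1; 3 bumps 4 from row 2; 4 starts row 3. P = [[2, 5], [3], [4]].
Insert 1: 1 bumps 2 from row 1; 2 bumps 3 from row 2; 3 bumps 4 from row 3; 4 starts row 4. P = [[1, 5], [2], [3], [4]].

So P = [[1, 5], [2], [3], [4]].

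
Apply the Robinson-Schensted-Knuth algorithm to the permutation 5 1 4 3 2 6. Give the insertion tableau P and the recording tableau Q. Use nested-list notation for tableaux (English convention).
P = [[1, 2, 6], [3], [4], [5]], Q = [[1, 3, 6], [2], [4], [5]]

Insert each entry of the permutation into P by Schensted row insertion, recording in Q the position of each new cell.

Insert 5: appended to row 1. P = [[5]].
Insert 1: 1 bumps 5 from row 1; 5 starts row 2. P = [[1], [5]].
Insert 4: appended to row 1. P = [[1, 4], [5]].
Insert 3: 3 bumps 4 from row 1; 4 bumps 5 from row 2; 5 starts row 3. P = [[1, 3], [4], [5]].
Insert 2: 2 bumps 3 from row 1; 3 bumps 4 from row 2; 4 bumps 5 from row 3; 5 starts row 4. P = [[1, 2], [3], [4], [5]].
Insert 6: appended to row 1. P = [[1, 2, 6], [3], [4], [5]].

So P = [[1, 2, 6], [3], [4], [5]], Q = [[1, 3, 6], [2], [4], [5]].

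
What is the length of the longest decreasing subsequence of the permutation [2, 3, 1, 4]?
2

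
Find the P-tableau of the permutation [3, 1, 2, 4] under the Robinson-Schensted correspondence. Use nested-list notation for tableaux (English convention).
Insert 3: appended to row 1. P = [[3]].
Insert 1: 1 bumps 3 from row 1; 3 starts row 2. P = [[1], [3]].
Insert 2: appended to row 1. P = [[1, 2], [3]].
Insert 4: appended to row 1. P = [[1, 2, 4], [3]].

So P = [[1, 2, 4], [3]].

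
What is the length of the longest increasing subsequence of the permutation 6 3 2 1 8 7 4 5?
3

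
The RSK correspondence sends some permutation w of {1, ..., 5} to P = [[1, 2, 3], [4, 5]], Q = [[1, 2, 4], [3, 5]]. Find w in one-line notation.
Reverse the RSK construction: for i from n down to 1, find the cell of Q containing i, remove the entry at that cell from P, and reverse-bump it up through P; the value ejected from row 1 is w(i).

Step i=5: Q has 5 at row 2, column 2; remove 5 from row 2 of P and reverse-bump: 5 enters row 1 and ejects 3. So w(5) = 3. P is now [[1, 2, 5], [4]].
Step i=4: Q has 4 at row 1, column 3; remove that cell from P, ejecting 5. So w(4) = 5. P is now [[1, 2], [4]].
Step i=3: Q has 3 at row 2, column 1; remove 4 from row 2 of P and reverse-bump: 4 enters row 1 and ejects 2. So w(3) = 2. P is now [[1, 4]].
Step i=2: Q has 2 at row 1, column 2; remove that cell from P, ejecting 4. So w(2) = 4. P is now [[1]].
Step i=1: Q has 1 at row 1, column 1; remove that cell from P, ejecting 1. So w(1) = 1. P is now [].

So w = 1 4 2 5 3.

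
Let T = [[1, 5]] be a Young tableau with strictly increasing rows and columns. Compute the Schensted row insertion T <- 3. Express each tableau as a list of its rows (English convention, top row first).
In row 1, 3 replaces 5 (the leftmost entry greater than 3); 5 is bumped to row 2. 5 starts a new row 2. The new tableau is [[1, 3], [5]].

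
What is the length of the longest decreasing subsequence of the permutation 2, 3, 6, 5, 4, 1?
4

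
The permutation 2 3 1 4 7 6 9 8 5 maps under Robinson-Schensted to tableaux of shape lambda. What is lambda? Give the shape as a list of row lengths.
[5, 3, 1]

Row-insert each entry into an empty tableau.

After inserting 2: P = [[2]].
After inserting 3: P = [[2, 3]].
After inserting 1: P = [[1, 3], [2]].
After inserting 4: P = [[1, 3, 4], [2]].
After inserting 7: P = [[1, 3, 4, 7], [2]].
After inserting 6: P = [[1, 3, 4, 6], [2, 7]].
After inserting 9: P = [[1, 3, 4, 6, 9], [2, 7]].
After inserting 8: P = [[1, 3, 4, 6, 8], [2, 7, 9]].
After inserting 5: P = [[1, 3, 4, 5, 8], [2, 6, 9], [7]].

The final insertion tableau P = [[1, 3, 4, 5, 8], [2, 6, 9], [7]] has shape [5, 3, 1].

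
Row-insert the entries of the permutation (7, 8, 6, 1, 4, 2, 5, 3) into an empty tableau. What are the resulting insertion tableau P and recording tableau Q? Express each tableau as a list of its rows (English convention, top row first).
P = [[1, 2, 3], [4, 5], [6, 8], [7]], Q = [[1, 2, 7], [3, 5], [4, 8], [6]]

Insert each entry of the permutation into P by Schensted row insertion, recording in Q the position of each new cell.

Insert 7: appended to row 1. P = [[7]].
Insert 8: appended to row 1. P = [[7, 8]].
Insert 6: 6 bumps 7 from row 1; 7 starts row 2. P = [[6, 8], [7]].
Insert 1: 1 bumps 6 from row 1; 6 bumps 7 from row 2; 7 starts row 3. P = [[1, 8], [6], [7]].
Insert 4: 4 bumps 8 from row 1; 8 appends to row 2. P = [[1, 4], [6, 8], [7]].
Insert 2: 2 bumps 4 from row 1; 4 bumps 6 from row 2; 6 bumps 7 from row 3; 7 starts row 4. P = [[1, 2], [4, 8], [6], [7]].
Insert 5: appended to row 1. P = [[1, 2, 5], [4, 8], [6], [7]].
Insert 3: 3 bumps 5 from row 1; 5 bumps 8 from row 2; 8 appends to row 3. P = [[1, 2, 3], [4, 5], [6, 8], [7]].

So P = [[1, 2, 3], [4, 5], [6, 8], [7]], Q = [[1, 2, 7], [3, 5], [4, 8], [6]].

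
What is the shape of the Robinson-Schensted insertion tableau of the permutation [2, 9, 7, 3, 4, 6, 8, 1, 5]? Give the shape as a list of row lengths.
[5, 2, 1, 1]

Row-insert each entry into an empty tableau.

After inserting 2: P = [[2]].
After inserting 9: P = [[2, 9]].
After inserting 7: P = [[2, 7], [9]].
After inserting 3: P = [[2, 3], [7], [9]].
After inserting 4: P = [[2, 3, 4], [7], [9]].
After inserting 6: P = [[2, 3, 4, 6], [7], [9]].
After inserting 8: P = [[2, 3, 4, 6, 8], [7], [9]].
After inserting 1: P = [[1, 3, 4, 6, 8], [2], [7], [9]].
After inserting 5: P = [[1, 3, 4, 5, 8], [2, 6], [7], [9]].

The final insertion tableau P = [[1, 3, 4, 5, 8], [2, 6], [7], [9]] has shape [5, 2, 1, 1].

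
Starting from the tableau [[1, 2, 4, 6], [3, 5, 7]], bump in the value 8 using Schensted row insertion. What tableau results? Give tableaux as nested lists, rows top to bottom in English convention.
8 is larger than every entry of row 1, so it is appended to row 1. The new tableau is [[1, 2, 4, 6, 8], [3, 5, 7]].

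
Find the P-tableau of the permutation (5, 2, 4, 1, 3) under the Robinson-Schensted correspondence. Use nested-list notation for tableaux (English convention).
P = [[1, 3], [2, 4], [5]]

After inserting 5: P = [[5]].
After inserting 2: P = [[2], [5]].
After inserting 4: P = [[2, 4], [5]].
After inserting 1: P = [[1, 4], [2], [5]].
After inserting 3: P = [[1, 3], [2, 4], [5]].

So P = [[1, 3], [2, 4], [5]].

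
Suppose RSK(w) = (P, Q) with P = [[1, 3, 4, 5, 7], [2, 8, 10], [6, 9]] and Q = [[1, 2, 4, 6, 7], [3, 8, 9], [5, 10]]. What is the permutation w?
Reverse the RSK construction: for i from n down to 1, find the cell of Q containing i, remove the entry at that cell from P, and reverse-bump it up through P; the value ejected from row 1 is w(i).

Step i=10: Q has 10 at row 3, column 2; remove 9 from row 3 of P and reverse-bump: 9 enters row 2 and ejects 8; 8 enters row 1 and ejects 7. So w(10) = 7. P is now [[1, 3, 4, 5, 8], [2, 9, 10], [6]].
Step i=9: Q has 9 at row 2, column 3; remove 10 from row 2 of P and reverse-bump: 10 enters row 1 and ejects 8. So w(9) = 8. P is now [[1, 3, 4, 5, 10], [2, 9], [6]].
Step i=8: Q has 8 at row 2, column 2; remove 9 from row 2 of P and reverse-bump: 9 enters row 1 and ejects 5. So w(8) = 5. P is now [[1, 3, 4, 9, 10], [2], [6]].
Step i=7: Q has 7 at row 1, column 5; remove that cell from P, ejecting 10. So w(7) = 10. P is now [[1, 3, 4, 9], [2], [6]].
Step i=6: Q has 6 at row 1, column 4; remove that cell from P, ejecting 9. So w(6) = 9. P is now [[1, 3, 4], [2], [6]].
Step i=5: Q has 5 at row 3, column 1; remove 6 from row 3 of P and reverse-bump: 6 enters row 2 and ejects 2; 2 enters row 1 and ejects 1. So w(5) = 1. P is now [[2, 3, 4], [6]].
Step i=4: Q has 4 at row 1, column 3; remove that cell from P, ejecting 4. So w(4) = 4. P is now [[2, 3], [6]].
Step i=3: Q has 3 at row 2, column 1; remove 6 from row 2 of P and reverse-bump: 6 enters row 1 and ejects 3. So w(3) = 3. P is now [[2, 6]].
Step i=2: Q has 2 at row 1, column 2; remove that cell from P, ejecting 6. So w(2) = 6. P is now [[2]].
Step i=1: Q has 1 at row 1, column 1; remove that cell from P, ejecting 2. So w(1) = 2. P is now [].

So w = 2 6 3 4 1 9 10 5 8 7.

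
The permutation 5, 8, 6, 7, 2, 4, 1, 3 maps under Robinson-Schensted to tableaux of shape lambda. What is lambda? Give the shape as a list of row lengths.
[3, 2, 2, 1]

Row-insert each entry into an empty tableau.

After inserting 5: P = [[5]].
After inserting 8: P = [[5, 8]].
After inserting 6: P = [[5, 6], [8]].
After inserting 7: P = [[5, 6, 7], [8]].
After inserting 2: P = [[2, 6, 7], [5], [8]].
After inserting 4: P = [[2, 4, 7], [5, 6], [8]].
After inserting 1: P = [[1, 4, 7], [2, 6], [5], [8]].
After inserting 3: P = [[1, 3, 7], [2, 4], [5, 6], [8]].

The final insertion tableau P = [[1, 3, 7], [2, 4], [5, 6], [8]] has shape [3, 2, 2, 1].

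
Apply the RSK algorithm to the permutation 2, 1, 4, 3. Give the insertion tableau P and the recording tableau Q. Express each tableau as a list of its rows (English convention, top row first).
P = [[1, 3], [2, 4]], Q = [[1, 3], [2, 4]]

Insert each entry of the permutation into P by Schensted row insertion, recording in Q the position of each new cell.

After inserting 2: P = [[2]].
After inserting 1: P = [[1], [2]].
After inserting 4: P = [[1, 4], [2]].
After inserting 3: P = [[1, 3], [2, 4]].

So P = [[1, 3], [2, 4]], Q = [[1, 3], [2, 4]].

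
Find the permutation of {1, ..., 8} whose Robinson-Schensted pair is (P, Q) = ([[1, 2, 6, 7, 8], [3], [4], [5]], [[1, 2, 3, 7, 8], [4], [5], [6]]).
1 5 6 4 3 2 7 8

Reverse the RSK construction: for i from n down to 1, find the cell of Q containing i, remove the entry at that cell from P, and reverse-bump it up through P; the value ejected from row 1 is w(i).

Step i=8: Q has 8 at row 1, column 5; remove that cell from P, ejecting 8. So w(8) = 8. P is now [[1, 2, 6, 7], [3], [4], [5]].
Step i=7: Q has 7 at row 1, column 4; remove that cell from P, ejecting 7. So w(7) = 7. P is now [[1, 2, 6], [3], [4], [5]].
Step i=6: Q has 6 at row 4, column 1; remove 5 from row 4 of P and reverse-bump: 5 enters row 3 and ejects 4; 4 enters row 2 and ejects 3; 3 enters row 1 and ejects 2. So w(6) = 2. P is now [[1, 3, 6], [4], [5]].
Step i=5: Q has 5 at row 3, column 1; remove 5 from row 3 of P and reverse-bump: 5 enters row 2 and ejects 4; 4 enters row 1 and ejects 3. So w(5) = 3. P is now [[1, 4, 6], [5]].
Step i=4: Q has 4 at row 2, column 1; remove 5 from row 2 of P and reverse-bump: 5 enters row 1 and ejects 4. So w(4) = 4. P is now [[1, 5, 6]].
Step i=3: Q has 3 at row 1, column 3; remove that cell from P, ejecting 6. So w(3) = 6. P is now [[1, 5]].
Step i=2: Q has 2 at row 1, column 2; remove that cell from P, ejecting 5. So w(2) = 5. P is now [[1]].
Step i=1: Q has 1 at row 1, column 1; remove that cell from P, ejecting 1. So w(1) = 1. P is now [].

So w = 1 5 6 4 3 2 7 8.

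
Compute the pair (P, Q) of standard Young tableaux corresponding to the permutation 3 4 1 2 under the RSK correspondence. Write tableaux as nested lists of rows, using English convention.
P = [[1, 2], [3, 4]], Q = [[1, 2], [3, 4]]

Insert each entry of the permutation into P by Schensted row insertion, recording in Q the position of each new cell.

Insert 3: appended to row 1. P = [[3]].
Insert 4: appended to row 1. P = [[3, 4]].
Insert 1: 1 bumps 3 from row 1; 3 starts row 2. P = [[1, 4], [3]].
Insert 2: 2 bumps 4 from row 1; 4 appends to row 2. P = [[1, 2], [3, 4]].

So P = [[1, 2], [3, 4]], Q = [[1, 2], [3, 4]].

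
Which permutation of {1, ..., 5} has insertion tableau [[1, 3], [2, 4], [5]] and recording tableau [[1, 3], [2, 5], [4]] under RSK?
Reverse the RSK construction: for i from n down to 1, find the cell of Q containing i, remove the entry at that cell from P, and reverse-bump it up through P; the value ejected from row 1 is w(i).

Step i=5: Q has 5 at row 2, column 2; remove 4 from row 2 of P and reverse-bump: 4 enters row 1 and ejects 3. So w(5) = 3. P is now [[1, 4], [2], [5]].
Step i=4: Q has 4 at row 3, column 1; remove 5 from row 3 of P and reverse-bump: 5 enters row 2 and ejects 2; 2 enters row 1 and ejects 1. So w(4) = 1. P is now [[2, 4], [5]].
Step i=3: Q has 3 at row 1, column 2; remove that cell from P, ejecting 4. So w(3) = 4. P is now [[2], [5]].
Step i=2: Q has 2 at row 2, column 1; remove 5 from row 2 of P and reverse-bump: 5 enters row 1 and ejects 2. So w(2) = 2. P is now [[5]].
Step i=1: Q has 1 at row 1, column 1; remove that cell from P, ejecting 5. So w(1) = 5. P is now [].

So w = 5 2 4 1 3.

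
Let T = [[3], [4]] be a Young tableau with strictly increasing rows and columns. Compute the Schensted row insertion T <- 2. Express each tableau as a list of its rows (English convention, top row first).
In row 1, 2 replaces 3 (the leftmost entry greater than 2); 3 is bumped to row 2. In row 2, 3 replaces 4 (the leftmost entry greater than 3); 4 is bumped to row 3. 4 starts a new row 3. The new tableau is [[2], [3], [4]].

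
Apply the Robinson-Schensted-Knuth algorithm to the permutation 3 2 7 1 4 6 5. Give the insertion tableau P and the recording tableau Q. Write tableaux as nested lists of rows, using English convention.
Insert each entry of the permutation into P by Schensted row insertion, recording in Q the position of each new cell.

Insert 3: appended to row 1. P = [[3]], Q = [[1]].
Insert 2: 2 bumps 3 from row 1; 3 starts row 2. P = [[2], [3]], Q = [[1], [2]].
Insert 7: appended to row 1. P = [[2, 7], [3]], Q = [[1, 3], [2]].
Insert 1: 1 bumps 2 from row 1; 2 bumps 3 from row 2; 3 starts row 3. P = [[1, 7], [2], [3]], Q = [[1, 3], [2], [4]].
Insert 4: 4 bumps 7 from row 1; 7 appends to row 2. P = [[1, 4], [2, 7], [3]], Q = [[1, 3], [2, 5], [4]].
Insert 6: appended to row 1. P = [[1, 4, 6], [2, 7], [3]], Q = [[1, 3, 6], [2, 5], [4]].
Insert 5: 5 bumps 6 from row 1; 6 bumps 7 from row 2; 7 appends to row 3. P = [[1, 4, 5], [2, 6], [3, 7]], Q = [[1, 3, 6], [2, 5], [4, 7]].

So P = [[1, 4, 5], [2, 6], [3, 7]], Q = [[1, 3, 6], [2, 5], [4, 7]].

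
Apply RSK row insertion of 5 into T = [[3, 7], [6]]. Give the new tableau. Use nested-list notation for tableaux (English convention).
In row 1, 5 replaces 7 (the leftmost entry greater than 5); 7 is bumped to row 2. 7 is appended to row 2. The new tableau is [[3, 5], [6, 7]].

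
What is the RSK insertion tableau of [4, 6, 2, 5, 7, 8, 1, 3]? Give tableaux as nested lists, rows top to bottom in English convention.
Insert 4: appended to row 1. P = [[4]].
Insert 6: appended to row 1. P = [[4, 6]].
Insert 2: 2 bumps 4 from row 1; 4 starts row 2. P = [[2, 6], [4]].
Insert 5: 5 bumps 6 from row 1; 6 appends to row 2. P = [[2, 5], [4, 6]].
Insert 7: appended to row 1. P = [[2, 5, 7], [4, 6]].
Insert 8: appended to row 1. P = [[2, 5, 7, 8], [4, 6]].
Insert 1: 1 bumps 2 from row 1; 2 bumps 4 from row 2; 4 starts row 3. P = [[1, 5, 7, 8], [2, 6], [4]].
Insert 3: 3 bumps 5 from row 1; 5 bumps 6 from row 2; 6 appends to row 3. P = [[1, 3, 7, 8], [2, 5], [4, 6]].

So P = [[1, 3, 7, 8], [2, 5], [4, 6]].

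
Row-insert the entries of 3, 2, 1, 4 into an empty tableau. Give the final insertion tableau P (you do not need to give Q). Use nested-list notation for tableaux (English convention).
P = [[1, 4], [2], [3]]

Insert 3: appended to row 1. P = [[3]].
Insert 2: 2 bumps 3 from row 1; 3 starts row 2. P = [[2], [3]].
Insert 1: 1 bumps 2 from row 1; 2 bumps 3 from row 2; 3 starts row 3. P = [[1], [2], [3]].
Insert 4: appended to row 1. P = [[1, 4], [2], [3]].

So P = [[1, 4], [2], [3]].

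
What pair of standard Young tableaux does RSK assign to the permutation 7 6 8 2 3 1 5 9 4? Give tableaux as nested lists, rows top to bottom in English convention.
P = [[1, 3, 4, 9], [2, 5], [6, 8], [7]], Q = [[1, 3, 7, 8], [2, 5], [4, 9], [6]]

Insert each entry of the permutation into P by Schensted row insertion, recording in Q the position of each new cell.

Insert 7: appended to row 1. P = [[7]].
Insert 6: 6 bumps 7 from row 1; 7 starts row 2. P = [[6], [7]].
Insert 8: appended to row 1. P = [[6, 8], [7]].
Insert 2: 2 bumps 6 from row 1; 6 bumps 7 from row 2; 7 starts row 3. P = [[2, 8], [6], [7]].
Insert 3: 3 bumps 8 from row 1; 8 appends to row 2. P = [[2, 3], [6, 8], [7]].
Insert 1: 1 bumps 2 from row 1; 2 bumps 6 from row 2; 6 bumps 7 from row 3; 7 starts row 4. P = [[1, 3], [2, 8], [6], [7]].
Insert 5: appended to row 1. P = [[1, 3, 5], [2, 8], [6], [7]].
Insert 9: appended to row 1. P = [[1, 3, 5, 9], [2, 8], [6], [7]].
Insert 4: 4 bumps 5 from row 1; 5 bumps 8 from row 2; 8 appends to row 3. P = [[1, 3, 4, 9], [2, 5], [6, 8], [7]].

So P = [[1, 3, 4, 9], [2, 5], [6, 8], [7]], Q = [[1, 3, 7, 8], [2, 5], [4, 9], [6]].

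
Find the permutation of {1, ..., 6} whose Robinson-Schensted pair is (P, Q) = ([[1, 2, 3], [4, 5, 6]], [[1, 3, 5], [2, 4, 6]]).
Reverse the RSK construction: for i from n down to 1, find the cell of Q containing i, remove the entry at that cell from P, and reverse-bump it up through P; the value ejected from row 1 is w(i).

Step i=6: Q has 6 at row 2, column 3; remove 6 from row 2 of P and reverse-bump: 6 enters row 1 and ejects 3. So w(6) = 3. P is now [[1, 2, 6], [4, 5]].
Step i=5: Q has 5 at row 1, column 3; remove that cell from P, ejecting 6. So w(5) = 6. P is now [[1, 2], [4, 5]].
Step i=4: Q has 4 at row 2, column 2; remove 5 from row 2 of P and reverse-bump: 5 enters row 1 and ejects 2. So w(4) = 2. P is now [[1, 5], [4]].
Step i=3: Q has 3 at row 1, column 2; remove that cell from P, ejecting 5. So w(3) = 5. P is now [[1], [4]].
Step i=2: Q has 2 at row 2, column 1; remove 4 from row 2 of P and reverse-bump: 4 enters row 1 and ejects 1. So w(2) = 1. P is now [[4]].
Step i=1: Q has 1 at row 1, column 1; remove that cell from P, ejecting 4. So w(1) = 4. P is now [].

So w = 4 1 5 2 6 3.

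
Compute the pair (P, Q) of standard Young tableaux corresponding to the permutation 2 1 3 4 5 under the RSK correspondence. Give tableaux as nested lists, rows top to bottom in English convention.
Insert each entry of the permutation into P by Schensted row insertion, recording in Q the position of each new cell.

Insert 2: appended to row 1. P = [[2]], Q = [[1]].
Insert 1: 1 bumps 2 from row 1; 2 starts row 2. P = [[1], [2]], Q = [[1], [2]].
Insert 3: appended to row 1. P = [[1, 3], [2]], Q = [[1, 3], [2]].
Insert 4: appended to row 1. P = [[1, 3, 4], [2]], Q = [[1, 3, 4], [2]].
Insert 5: appended to row 1. P = [[1, 3, 4, 5], [2]], Q = [[1, 3, 4, 5], [2]].

So P = [[1, 3, 4, 5], [2]], Q = [[1, 3, 4, 5], [2]].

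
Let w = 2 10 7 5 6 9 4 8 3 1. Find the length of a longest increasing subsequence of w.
4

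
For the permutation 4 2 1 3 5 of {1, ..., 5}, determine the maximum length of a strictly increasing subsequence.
3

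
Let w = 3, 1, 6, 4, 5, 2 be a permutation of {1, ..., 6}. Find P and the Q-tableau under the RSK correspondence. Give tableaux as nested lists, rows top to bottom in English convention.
P = [[1, 2, 5], [3, 4], [6]], Q = [[1, 3, 5], [2, 4], [6]]

Insert each entry of the permutation into P by Schensted row insertion, recording in Q the position of each new cell.

Insert 3: appended to row 1. P = [[3]].
Insert 1: 1 bumps 3 from row 1; 3 starts row 2. P = [[1], [3]].
Insert 6: appended to row 1. P = [[1, 6], [3]].
Insert 4: 4 bumps 6 from row 1; 6 appends to row 2. P = [[1, 4], [3, 6]].
Insert 5: appended to row 1. P = [[1, 4, 5], [3, 6]].
Insert 2: 2 bumps 4 from row 1; 4 bumps 6 from row 2; 6 starts row 3. P = [[1, 2, 5], [3, 4], [6]].

So P = [[1, 2, 5], [3, 4], [6]], Q = [[1, 3, 5], [2, 4], [6]].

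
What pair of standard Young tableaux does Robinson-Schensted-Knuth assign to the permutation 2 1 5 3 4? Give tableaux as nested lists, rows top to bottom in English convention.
Insert each entry of the permutation into P by Schensted row insertion, recording in Q the position of each new cell.

Insert 2: appended to row 1. P = [[2]].
Insert 1: 1 bumps 2 from row 1; 2 starts row 2. P = [[1], [2]].
Insert 5: appended to row 1. P = [[1, 5], [2]].
Insert 3: 3 bumps 5 from row 1; 5 appends to row 2. P = [[1, 3], [2, 5]].
Insert 4: appended to row 1. P = [[1, 3, 4], [2, 5]].

So P = [[1, 3, 4], [2, 5]], Q = [[1, 3, 5], [2, 4]].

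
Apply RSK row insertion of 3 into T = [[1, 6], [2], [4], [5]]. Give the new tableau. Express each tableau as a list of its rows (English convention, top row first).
In row 1, 3 replaces 6 (the leftmost entry greater than 3); 6 is bumped to row 2. 6 is appended to row 2. The new tableau is [[1, 3], [2, 6], [4], [5]].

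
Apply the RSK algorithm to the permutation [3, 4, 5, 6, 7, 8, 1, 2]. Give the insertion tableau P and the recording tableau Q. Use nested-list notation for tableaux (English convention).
P = [[1, 2, 5, 6, 7, 8], [3, 4]], Q = [[1, 2, 3, 4, 5, 6], [7, 8]]

Insert each entry of the permutation into P by Schensted row insertion, recording in Q the position of each new cell.

After inserting 3: P = [[3]].
After inserting 4: P = [[3, 4]].
After inserting 5: P = [[3, 4, 5]].
After inserting 6: P = [[3, 4, 5, 6]].
After inserting 7: P = [[3, 4, 5, 6, 7]].
After inserting 8: P = [[3, 4, 5, 6, 7, 8]].
After inserting 1: P = [[1, 4, 5, 6, 7, 8], [3]].
After inserting 2: P = [[1, 2, 5, 6, 7, 8], [3, 4]].

So P = [[1, 2, 5, 6, 7, 8], [3, 4]], Q = [[1, 2, 3, 4, 5, 6], [7, 8]].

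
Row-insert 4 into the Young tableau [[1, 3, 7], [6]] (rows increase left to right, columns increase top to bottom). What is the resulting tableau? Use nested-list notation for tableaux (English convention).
In row 1, 4 replaces 7 (the leftmost entry greater than 4); 7 is bumped to row 2. 7 is appended to row 2. The new tableau is [[1, 3, 4], [6, 7]].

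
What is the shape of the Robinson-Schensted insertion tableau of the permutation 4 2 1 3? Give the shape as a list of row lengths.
[2, 1, 1]

Row-insert each entry into an empty tableau.

After inserting 4: P = [[4]].
After inserting 2: P = [[2], [4]].
After inserting 1: P = [[1], [2], [4]].
After inserting 3: P = [[1, 3], [2], [4]].

The final insertion tableau P = [[1, 3], [2], [4]] has shape [2, 1, 1].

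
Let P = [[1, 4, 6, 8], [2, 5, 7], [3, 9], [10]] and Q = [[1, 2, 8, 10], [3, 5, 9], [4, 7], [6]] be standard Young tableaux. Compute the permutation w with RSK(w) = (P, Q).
Reverse the RSK construction: for i from n down to 1, find the cell of Q containing i, remove the entry at that cell from P, and reverse-bump it up through P; the value ejected from row 1 is w(i).

Step i=10: Q has 10 at row 1, column 4; remove that cell from P, ejecting 8. So w(10) = 8. P is now [[1, 4, 6], [2, 5, 7], [3, 9], [10]].
Step i=9: Q has 9 at row 2, column 3; remove 7 from row 2 of P and reverse-bump: 7 enters row 1 and ejects 6. So w(9) = 6. P is now [[1, 4, 7], [2, 5], [3, 9], [10]].
Step i=8: Q has 8 at row 1, column 3; remove that cell from P, ejecting 7. So w(8) = 7. P is now [[1, 4], [2, 5], [3, 9], [10]].
Step i=7: Q has 7 at row 3, column 2; remove 9 from row 3 of P and reverse-bump: 9 enters row 2 and ejects 5; 5 enters row 1 and ejects 4. So w(7) = 4. P is now [[1, 5], [2, 9], [3], [10]].
Step i=6: Q has 6 at row 4, column 1; remove 10 from row 4 of P and reverse-bump: 10 enters row 3 and ejects 3; 3 enters row 2 and ejects 2; 2 enters row 1 and ejects 1. So w(6) = 1. P is now [[2, 5], [3, 9], [10]].
Step i=5: Q has 5 at row 2, column 2; remove 9 from row 2 of P and reverse-bump: 9 enters row 1 and ejects 5. So w(5) = 5. P is now [[2, 9], [3], [10]].
Step i=4: Q has 4 at row 3, column 1; remove 10 from row 3 of P and reverse-bump: 10 enters row 2 and ejects 3; 3 enters row 1 and ejects 2. So w(4) = 2. P is now [[3, 9], [10]].
Step i=3: Q has 3 at row 2, column 1; remove 10 from row 2 of P and reverse-bump: 10 enters row 1 and ejects 9. So w(3) = 9. P is now [[3, 10]].
Step i=2: Q has 2 at row 1, column 2; remove that cell from P, ejecting 10. So w(2) = 10. P is now [[3]].
Step i=1: Q has 1 at row 1, column 1; remove that cell from P, ejecting 3. So w(1) = 3. P is now [].

So w = 3 10 9 2 5 1 4 7 6 8.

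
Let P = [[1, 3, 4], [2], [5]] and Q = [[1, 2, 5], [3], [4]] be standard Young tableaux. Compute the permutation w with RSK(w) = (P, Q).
Reverse the RSK construction: for i from n down to 1, find the cell of Q containing i, remove the entry at that cell from P, and reverse-bump it up through P; the value ejected from row 1 is w(i).

Step i=5: Q has 5 at row 1, column 3; remove that cell from P, ejecting 4. So w(5) = 4. P is now [[1, 3], [2], [5]].
Step i=4: Q has 4 at row 3, column 1; remove 5 from row 3 of P and reverse-bump: 5 enters row 2 and ejects 2; 2 enters row 1 and ejects 1. So w(4) = 1. P is now [[2, 3], [5]].
Step i=3: Q has 3 at row 2, column 1; remove 5 from row 2 of P and reverse-bump: 5 enters row 1 and ejects 3. So w(3) = 3. P is now [[2, 5]].
Step i=2: Q has 2 at row 1, column 2; remove that cell from P, ejecting 5. So w(2) = 5. P is now [[2]].
Step i=1: Q has 1 at row 1, column 1; remove that cell from P, ejecting 2. So w(1) = 2. P is now [].

So w = 2 5 3 1 4.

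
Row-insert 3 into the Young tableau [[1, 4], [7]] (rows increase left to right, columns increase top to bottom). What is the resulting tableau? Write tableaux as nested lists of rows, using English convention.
[[1, 3], [4], [7]]

In row 1, 3 replaces 4 (the leftmost entry greater than 3); 4 is bumped to row 2. In row 2, 4 replaces 7 (the leftmost entry greater than 4); 7 is bumped to row 3. 7 starts a new row 3. The new tableau is [[1, 3], [4], [7]].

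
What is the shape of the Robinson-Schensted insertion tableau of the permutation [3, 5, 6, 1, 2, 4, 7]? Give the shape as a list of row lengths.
RSK row insertion gives P = [[1, 2, 4, 7], [3, 5, 6]], which has shape [4, 3].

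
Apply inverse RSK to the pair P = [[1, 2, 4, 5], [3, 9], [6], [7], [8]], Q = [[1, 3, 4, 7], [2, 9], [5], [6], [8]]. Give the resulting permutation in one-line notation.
8 1 3 7 6 4 9 2 5

Reverse the RSK construction: for i from n down to 1, find the cell of Q containing i, remove the entry at that cell from P, and reverse-bump it up through P; the value ejected from row 1 is w(i).

Step i=9: Q has 9 at row 2, column 2; remove 9 from row 2 of P and reverse-bump: 9 enters row 1 and ejects 5. So w(9) = 5. P is now [[1, 2, 4, 9], [3], [6], [7], [8]].
Step i=8: Q has 8 at row 5, column 1; remove 8 from row 5 of P and reverse-bump: 8 enters row 4 and ejects 7; 7 enters row 3 and ejects 6; 6 enters row 2 and ejects 3; 3 enters row 1 and ejects 2. So w(8) = 2. P is now [[1, 3, 4, 9], [6], [7], [8]].
Step i=7: Q has 7 at row 1, column 4; remove that cell from P, ejecting 9. So w(7) = 9. P is now [[1, 3, 4], [6], [7], [8]].
Step i=6: Q has 6 at row 4, column 1; remove 8 from row 4 of P and reverse-bump: 8 enters row 3 and ejects 7; 7 enters row 2 and ejects 6; 6 enters row 1 and ejects 4. So w(6) = 4. P is now [[1, 3, 6], [7], [8]].
Step i=5: Q has 5 at row 3, column 1; remove 8 from row 3 of P and reverse-bump: 8 enters row 2 and ejects 7; 7 enters row 1 and ejects 6. So w(5) = 6. P is now [[1, 3, 7], [8]].
Step i=4: Q has 4 at row 1, column 3; remove that cell from P, ejecting 7. So w(4) = 7. P is now [[1, 3], [8]].
Step i=3: Q has 3 at row 1, column 2; remove that cell from P, ejecting 3. So w(3) = 3. P is now [[1], [8]].
Step i=2: Q has 2 at row 2, column 1; remove 8 from row 2 of P and reverse-bump: 8 enters row 1 and ejects 1. So w(2) = 1. P is now [[8]].
Step i=1: Q has 1 at row 1, column 1; remove that cell from P, ejecting 8. So w(1) = 8. P is now [].

So w = 8 1 3 7 6 4 9 2 5.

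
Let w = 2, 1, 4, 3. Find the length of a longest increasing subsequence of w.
2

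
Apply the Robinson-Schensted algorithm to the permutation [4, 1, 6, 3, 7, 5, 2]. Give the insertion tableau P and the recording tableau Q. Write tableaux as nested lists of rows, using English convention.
Insert each entry of the permutation into P by Schensted row insertion, recording in Q the position of each new cell.

Insert 4: appended to row 1. P = [[4]].
Insert 1: 1 bumps 4 from row 1; 4 starts row 2. P = [[1], [4]].
Insert 6: appended to row 1. P = [[1, 6], [4]].
Insert 3: 3 bumps 6 from row 1; 6 appends to row 2. P = [[1, 3], [4, 6]].
Insert 7: appended to row 1. P = [[1, 3, 7], [4, 6]].
Insert 5: 5 bumps 7 from row 1; 7 appends to row 2. P = [[1, 3, 5], [4, 6, 7]].
Insert 2: 2 bumps 3 from row 1; 3 bumps 4 from row 2; 4 starts row 3. P = [[1, 2, 5], [3, 6, 7], [4]].

So P = [[1, 2, 5], [3, 6, 7], [4]], Q = [[1, 3, 5], [2, 4, 6], [7]].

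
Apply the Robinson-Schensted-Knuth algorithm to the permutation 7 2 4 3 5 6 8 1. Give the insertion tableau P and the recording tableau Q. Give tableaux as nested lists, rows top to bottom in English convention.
Insert each entry of the permutation into P by Schensted row insertion, recording in Q the position of each new cell.

Insert 7: appended to row 1. P = [[7]], Q = [[1]].
Insert 2: 2 bumps 7 from row 1; 7 starts row 2. P = [[2], [7]], Q = [[1], [2]].
Insert 4: appended to row 1. P = [[2, 4], [7]], Q = [[1, 3], [2]].
Insert 3: 3 bumps 4 from row 1; 4 bumps 7 from row 2; 7 starts row 3. P = [[2, 3], [4], [7]], Q = [[1, 3], [2], [4]].
Insert 5: appended to row 1. P = [[2, 3, 5], [4], [7]], Q = [[1, 3, 5], [2], [4]].
Insert 6: appended to row 1. P = [[2, 3, 5, 6], [4], [7]], Q = [[1, 3, 5, 6], [2], [4]].
Insert 8: appended to row 1. P = [[2, 3, 5, 6, 8], [4], [7]], Q = [[1, 3, 5, 6, 7], [2], [4]].
Insert 1: 1 bumps 2 from row 1; 2 bumps 4 from row 2; 4 bumps 7 from row 3; 7 starts row 4. P = [[1, 3, 5, 6, 8], [2], [4], [7]], Q = [[1, 3, 5, 6, 7], [2], [4], [8]].

So P = [[1, 3, 5, 6, 8], [2], [4], [7]], Q = [[1, 3, 5, 6, 7], [2], [4], [8]].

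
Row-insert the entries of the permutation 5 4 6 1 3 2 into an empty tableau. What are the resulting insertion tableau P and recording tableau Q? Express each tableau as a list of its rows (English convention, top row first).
Insert each entry of the permutation into P by Schensted row insertion, recording in Q the position of each new cell.

Insert 5: appended to row 1. P = [[5]].
Insert 4: 4 bumps 5 from row 1; 5 starts row 2. P = [[4], [5]].
Insert 6: appended to row 1. P = [[4, 6], [5]].
Insert 1: 1 bumps 4 from row 1; 4 bumps 5 from row 2; 5 starts row 3. P = [[1, 6], [4], [5]].
Insert 3: 3 bumps 6 from row 1; 6 appends to row 2. P = [[1, 3], [4, 6], [5]].
Insert 2: 2 bumps 3 from row 1; 3 bumps 4 from row 2; 4 bumps 5 from row 3; 5 starts row 4. P = [[1, 2], [3, 6], [4], [5]].

So P = [[1, 2], [3, 6], [4], [5]], Q = [[1, 3], [2, 5], [4], [6]].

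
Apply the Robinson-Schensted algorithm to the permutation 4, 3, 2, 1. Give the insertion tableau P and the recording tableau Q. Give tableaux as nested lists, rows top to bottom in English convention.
Insert each entry of the permutation into P by Schensted row insertion, recording in Q the position of each new cell.

Insert 4: appended to row 1. P = [[4]].
Insert 3: 3 bumps 4 from row 1; 4 starts row 2. P = [[3], [4]].
Insert 2: 2 bumps 3 from row 1; 3 bumps 4 from row 2; 4 starts row 3. P = [[2], [3], [4]].
Insert 1: 1 bumps 2 from row 1; 2 bumps 3 from row 2; 3 bumps 4 from row 3; 4 starts row 4. P = [[1], [2], [3], [4]].

So P = [[1], [2], [3], [4]], Q = [[1], [2], [3], [4]].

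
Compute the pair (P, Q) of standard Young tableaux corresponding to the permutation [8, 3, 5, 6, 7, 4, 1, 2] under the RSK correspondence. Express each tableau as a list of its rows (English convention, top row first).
P = [[1, 2, 6, 7], [3, 4], [5], [8]], Q = [[1, 3, 4, 5], [2, 8], [6], [7]]

Insert each entry of the permutation into P by Schensted row insertion, recording in Q the position of each new cell.

Insert 8: appended to row 1. P = [[8]], Q = [[1]].
Insert 3: 3 bumps 8 from row 1; 8 starts row 2. P = [[3], [8]], Q = [[1], [2]].
Insert 5: appended to row 1. P = [[3, 5], [8]], Q = [[1, 3], [2]].
Insert 6: appended to row 1. P = [[3, 5, 6], [8]], Q = [[1, 3, 4], [2]].
Insert 7: appended to row 1. P = [[3, 5, 6, 7], [8]], Q = [[1, 3, 4, 5], [2]].
Insert 4: 4 bumps 5 from row 1; 5 bumps 8 from row 2; 8 starts row 3. P = [[3, 4, 6, 7], [5], [8]], Q = [[1, 3, 4, 5], [2], [6]].
Insert 1: 1 bumps 3 from row 1; 3 bumps 5 from row 2; 5 bumps 8 from row 3; 8 starts row 4. P = [[1, 4, 6, 7], [3], [5], [8]], Q = [[1, 3, 4, 5], [2], [6], [7]].
Insert 2: 2 bumps 4 from row 1; 4 appends to row 2. P = [[1, 2, 6, 7], [3, 4], [5], [8]], Q = [[1, 3, 4, 5], [2, 8], [6], [7]].

So P = [[1, 2, 6, 7], [3, 4], [5], [8]], Q = [[1, 3, 4, 5], [2, 8], [6], [7]].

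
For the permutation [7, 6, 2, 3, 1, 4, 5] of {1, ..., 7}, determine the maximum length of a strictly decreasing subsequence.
4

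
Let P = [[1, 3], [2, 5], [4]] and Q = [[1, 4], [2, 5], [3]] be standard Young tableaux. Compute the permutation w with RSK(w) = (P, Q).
Reverse the RSK construction: for i from n down to 1, find the cell of Q containing i, remove the entry at that cell from P, and reverse-bump it up through P; the value ejected from row 1 is w(i).

Step i=5: Q has 5 at row 2, column 2; remove 5 from row 2 of P and reverse-bump: 5 enters row 1 and ejects 3. So w(5) = 3. P is now [[1, 5], [2], [4]].
Step i=4: Q has 4 at row 1, column 2; remove that cell from P, ejecting 5. So w(4) = 5. P is now [[1], [2], [4]].
Step i=3: Q has 3 at row 3, column 1; remove 4 from row 3 of P and reverse-bump: 4 enters row 2 and ejects 2; 2 enters row 1 and ejects 1. So w(3) = 1. P is now [[2], [4]].
Step i=2: Q has 2 at row 2, column 1; remove 4 from row 2 of P and reverse-bump: 4 enters row 1 and ejects 2. So w(2) = 2. P is now [[4]].
Step i=1: Q has 1 at row 1, column 1; remove that cell from P, ejecting 4. So w(1) = 4. P is now [].

So w = 4 2 1 5 3.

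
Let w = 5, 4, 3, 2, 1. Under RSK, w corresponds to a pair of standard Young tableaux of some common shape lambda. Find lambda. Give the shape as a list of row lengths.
Row-insert each entry into an empty tableau.

After inserting 5: P = [[5]].
After inserting 4: P = [[4], [5]].
After inserting 3: P = [[3], [4], [5]].
After inserting 2: P = [[2], [3], [4], [5]].
After inserting 1: P = [[1], [2], [3], [4], [5]].

The final insertion tableau P = [[1], [2], [3], [4], [5]] has shape [1, 1, 1, 1, 1].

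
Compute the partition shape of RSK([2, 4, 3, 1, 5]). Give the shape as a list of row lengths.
[3, 1, 1]

Row-insert each entry into an empty tableau.

After inserting 2: P = [[2]].
After inserting 4: P = [[2, 4]].
After inserting 3: P = [[2, 3], [4]].
After inserting 1: P = [[1, 3], [2], [4]].
After inserting 5: P = [[1, 3, 5], [2], [4]].

The final insertion tableau P = [[1, 3, 5], [2], [4]] has shape [3, 1, 1].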